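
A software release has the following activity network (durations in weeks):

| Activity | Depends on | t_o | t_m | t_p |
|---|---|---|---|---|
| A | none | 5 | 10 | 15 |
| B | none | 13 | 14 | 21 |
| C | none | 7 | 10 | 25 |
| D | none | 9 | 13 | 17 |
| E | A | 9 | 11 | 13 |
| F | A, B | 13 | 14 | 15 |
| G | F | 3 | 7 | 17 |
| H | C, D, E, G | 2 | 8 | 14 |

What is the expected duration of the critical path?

te_A = (5 + 4·10 + 15)/6 = 60/6 = 10
te_B = (13 + 4·14 + 21)/6 = 90/6 = 15
te_C = (7 + 4·10 + 25)/6 = 72/6 = 12
te_D = (9 + 4·13 + 17)/6 = 78/6 = 13
te_E = (9 + 4·11 + 13)/6 = 66/6 = 11
te_F = (13 + 4·14 + 15)/6 = 84/6 = 14
te_G = (3 + 4·7 + 17)/6 = 48/6 = 8
te_H = (2 + 4·8 + 14)/6 = 48/6 = 8

Forward pass:
ES_A = 0; EF_A = 10
ES_B = 0; EF_B = 15
ES_C = 0; EF_C = 12
ES_D = 0; EF_D = 13
ES_E = 10; EF_E = 10+11 = 21
ES_F = max(EF_A=10, EF_B=15) = 15; EF_F = 15+14 = 29
ES_G = 29; EF_G = 29+8 = 37
ES_H = max(EF_C=12, EF_D=13, EF_E=21, EF_G=37) = 37; EF_H = 37+8 = 45
Expected project duration μ = 45 weeks. Critical path: B → F → G → H.

45 weeks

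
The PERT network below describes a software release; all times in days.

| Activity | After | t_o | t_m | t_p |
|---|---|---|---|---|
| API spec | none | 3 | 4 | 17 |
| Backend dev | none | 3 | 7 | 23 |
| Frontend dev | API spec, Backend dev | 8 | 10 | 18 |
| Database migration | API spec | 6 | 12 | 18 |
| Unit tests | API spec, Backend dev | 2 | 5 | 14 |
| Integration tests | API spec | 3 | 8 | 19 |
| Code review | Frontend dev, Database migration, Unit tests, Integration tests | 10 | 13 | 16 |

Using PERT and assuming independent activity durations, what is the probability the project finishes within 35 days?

te_API spec = (3 + 4·4 + 17)/6 = 36/6 = 6; σ²_API spec = ((17−3)/6)² = 5.444
te_Backend dev = (3 + 4·7 + 23)/6 = 54/6 = 9; σ²_Backend dev = ((23−3)/6)² = 11.111
te_Frontend dev = (8 + 4·10 + 18)/6 = 66/6 = 11; σ²_Frontend dev = ((18−8)/6)² = 2.778
te_Database migration = (6 + 4·12 + 18)/6 = 72/6 = 12; σ²_Database migration = ((18−6)/6)² = 4.000
te_Unit tests = (2 + 4·5 + 14)/6 = 36/6 = 6; σ²_Unit tests = ((14−2)/6)² = 4.000
te_Integration tests = (3 + 4·8 + 19)/6 = 54/6 = 9; σ²_Integration tests = ((19−3)/6)² = 7.111
te_Code review = (10 + 4·13 + 16)/6 = 78/6 = 13; σ²_Code review = ((16−10)/6)² = 1.000

Forward pass:
ES_API spec = 0; EF_API spec = 6
ES_Backend dev = 0; EF_Backend dev = 9
ES_Frontend dev = max(EF_API spec=6, EF_Backend dev=9) = 9; EF_Frontend dev = 9+11 = 20
ES_Database migration = 6; EF_Database migration = 6+12 = 18
ES_Unit tests = max(EF_API spec=6, EF_Backend dev=9) = 9; EF_Unit tests = 9+6 = 15
ES_Integration tests = 6; EF_Integration tests = 6+9 = 15
ES_Code review = max(EF_Frontend dev=20, EF_Database migration=18, EF_Unit tests=15, EF_Integration tests=15) = 20; EF_Code review = 20+13 = 33
Expected project duration μ = 33 days. Critical path: Backend dev → Frontend dev → Code review.

Variance along critical path = 11.111 + 2.778 + 1.000 = 14.889; σ = √14.889 = 3.859 days.
Z = (35 − 33) / 3.859 = 0.518
P(T ≤ 35) = Φ(0.518) ≈ 0.698

0.698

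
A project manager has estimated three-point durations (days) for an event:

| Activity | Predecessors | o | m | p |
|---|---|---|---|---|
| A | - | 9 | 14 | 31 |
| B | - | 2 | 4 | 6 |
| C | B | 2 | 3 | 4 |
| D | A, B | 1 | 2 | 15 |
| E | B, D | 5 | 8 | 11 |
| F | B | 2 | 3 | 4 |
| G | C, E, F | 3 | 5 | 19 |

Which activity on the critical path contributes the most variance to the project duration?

A

te_A = (9 + 4·14 + 31)/6 = 96/6 = 16; σ²_A = ((31−9)/6)² = 13.444
te_B = (2 + 4·4 + 6)/6 = 24/6 = 4; σ²_B = ((6−2)/6)² = 0.444
te_C = (2 + 4·3 + 4)/6 = 18/6 = 3; σ²_C = ((4−2)/6)² = 0.111
te_D = (1 + 4·2 + 15)/6 = 24/6 = 4; σ²_D = ((15−1)/6)² = 5.444
te_E = (5 + 4·8 + 11)/6 = 48/6 = 8; σ²_E = ((11−5)/6)² = 1.000
te_F = (2 + 4·3 + 4)/6 = 18/6 = 3; σ²_F = ((4−2)/6)² = 0.111
te_G = (3 + 4·5 + 19)/6 = 42/6 = 7; σ²_G = ((19−3)/6)² = 7.111

Forward pass:
ES_A = 0; EF_A = 16
ES_B = 0; EF_B = 4
ES_C = 4; EF_C = 4+3 = 7
ES_D = max(EF_A=16, EF_B=4) = 16; EF_D = 16+4 = 20
ES_E = max(EF_B=4, EF_D=20) = 20; EF_E = 20+8 = 28
ES_F = 4; EF_F = 4+3 = 7
ES_G = max(EF_C=7, EF_E=28, EF_F=7) = 28; EF_G = 28+7 = 35
Expected project duration μ = 35 days. Critical path: A → D → E → G.

Variances on critical path: σ²_A=13.444, σ²_D=5.444, σ²_E=1.000, σ²_G=7.111.
Largest is σ²_A = 13.444.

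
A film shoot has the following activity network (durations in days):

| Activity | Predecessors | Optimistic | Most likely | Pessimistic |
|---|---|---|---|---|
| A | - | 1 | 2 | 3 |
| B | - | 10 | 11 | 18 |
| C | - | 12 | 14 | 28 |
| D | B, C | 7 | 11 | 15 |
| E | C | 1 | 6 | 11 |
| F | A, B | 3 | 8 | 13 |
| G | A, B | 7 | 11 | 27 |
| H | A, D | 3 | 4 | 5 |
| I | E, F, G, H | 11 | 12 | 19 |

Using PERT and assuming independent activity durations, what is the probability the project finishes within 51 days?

te_A = (1 + 4·2 + 3)/6 = 12/6 = 2; σ²_A = ((3−1)/6)² = 0.111
te_B = (10 + 4·11 + 18)/6 = 72/6 = 12; σ²_B = ((18−10)/6)² = 1.778
te_C = (12 + 4·14 + 28)/6 = 96/6 = 16; σ²_C = ((28−12)/6)² = 7.111
te_D = (7 + 4·11 + 15)/6 = 66/6 = 11; σ²_D = ((15−7)/6)² = 1.778
te_E = (1 + 4·6 + 11)/6 = 36/6 = 6; σ²_E = ((11−1)/6)² = 2.778
te_F = (3 + 4·8 + 13)/6 = 48/6 = 8; σ²_F = ((13−3)/6)² = 2.778
te_G = (7 + 4·11 + 27)/6 = 78/6 = 13; σ²_G = ((27−7)/6)² = 11.111
te_H = (3 + 4·4 + 5)/6 = 24/6 = 4; σ²_H = ((5−3)/6)² = 0.111
te_I = (11 + 4·12 + 19)/6 = 78/6 = 13; σ²_I = ((19−11)/6)² = 1.778

Forward pass:
ES_A = 0; EF_A = 2
ES_B = 0; EF_B = 12
ES_C = 0; EF_C = 16
ES_D = max(EF_B=12, EF_C=16) = 16; EF_D = 16+11 = 27
ES_E = 16; EF_E = 16+6 = 22
ES_F = max(EF_A=2, EF_B=12) = 12; EF_F = 12+8 = 20
ES_G = max(EF_A=2, EF_B=12) = 12; EF_G = 12+13 = 25
ES_H = max(EF_A=2, EF_D=27) = 27; EF_H = 27+4 = 31
ES_I = max(EF_E=22, EF_F=20, EF_G=25, EF_H=31) = 31; EF_I = 31+13 = 44
Expected project duration μ = 44 days. Critical path: C → D → H → I.

Variance along critical path = 7.111 + 1.778 + 0.111 + 1.778 = 10.778; σ = √10.778 = 3.283 days.
Z = (51 − 44) / 3.283 = 2.132
P(T ≤ 51) = Φ(2.132) ≈ 0.984

0.984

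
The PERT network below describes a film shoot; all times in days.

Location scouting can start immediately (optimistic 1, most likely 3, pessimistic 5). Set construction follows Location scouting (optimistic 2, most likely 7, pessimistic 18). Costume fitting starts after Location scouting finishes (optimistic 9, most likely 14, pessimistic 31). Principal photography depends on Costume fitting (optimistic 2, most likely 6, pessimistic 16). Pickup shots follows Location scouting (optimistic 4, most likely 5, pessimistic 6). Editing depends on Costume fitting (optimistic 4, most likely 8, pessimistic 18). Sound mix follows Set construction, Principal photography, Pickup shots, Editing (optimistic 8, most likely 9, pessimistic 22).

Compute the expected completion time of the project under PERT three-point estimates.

te_Location scouting = (1 + 4·3 + 5)/6 = 18/6 = 3
te_Set construction = (2 + 4·7 + 18)/6 = 48/6 = 8
te_Costume fitting = (9 + 4·14 + 31)/6 = 96/6 = 16
te_Principal photography = (2 + 4·6 + 16)/6 = 42/6 = 7
te_Pickup shots = (4 + 4·5 + 6)/6 = 30/6 = 5
te_Editing = (4 + 4·8 + 18)/6 = 54/6 = 9
te_Sound mix = (8 + 4·9 + 22)/6 = 66/6 = 11

Forward pass:
ES_Location scouting = 0; EF_Location scouting = 3
ES_Set construction = 3; EF_Set construction = 3+8 = 11
ES_Costume fitting = 3; EF_Costume fitting = 3+16 = 19
ES_Principal photography = 19; EF_Principal photography = 19+7 = 26
ES_Pickup shots = 3; EF_Pickup shots = 3+5 = 8
ES_Editing = 19; EF_Editing = 19+9 = 28
ES_Sound mix = max(EF_Set construction=11, EF_Principal photography=26, EF_Pickup shots=8, EF_Editing=28) = 28; EF_Sound mix = 28+11 = 39
Expected project duration μ = 39 days. Critical path: Location scouting → Costume fitting → Editing → Sound mix.

39 days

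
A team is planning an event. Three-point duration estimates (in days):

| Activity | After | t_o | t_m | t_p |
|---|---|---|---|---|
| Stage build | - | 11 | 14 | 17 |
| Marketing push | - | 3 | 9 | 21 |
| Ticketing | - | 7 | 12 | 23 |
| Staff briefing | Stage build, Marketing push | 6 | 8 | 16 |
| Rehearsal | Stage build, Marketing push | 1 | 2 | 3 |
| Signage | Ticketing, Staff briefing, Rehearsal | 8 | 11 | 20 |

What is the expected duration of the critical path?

te_Stage build = (11 + 4·14 + 17)/6 = 84/6 = 14
te_Marketing push = (3 + 4·9 + 21)/6 = 60/6 = 10
te_Ticketing = (7 + 4·12 + 23)/6 = 78/6 = 13
te_Staff briefing = (6 + 4·8 + 16)/6 = 54/6 = 9
te_Rehearsal = (1 + 4·2 + 3)/6 = 12/6 = 2
te_Signage = (8 + 4·11 + 20)/6 = 72/6 = 12

Forward pass:
ES_Stage build = 0; EF_Stage build = 14
ES_Marketing push = 0; EF_Marketing push = 10
ES_Ticketing = 0; EF_Ticketing = 13
ES_Staff briefing = max(EF_Stage build=14, EF_Marketing push=10) = 14; EF_Staff briefing = 14+9 = 23
ES_Rehearsal = max(EF_Stage build=14, EF_Marketing push=10) = 14; EF_Rehearsal = 14+2 = 16
ES_Signage = max(EF_Ticketing=13, EF_Staff briefing=23, EF_Rehearsal=16) = 23; EF_Signage = 23+12 = 35
Expected project duration μ = 35 days. Critical path: Stage build → Staff briefing → Signage.

35 days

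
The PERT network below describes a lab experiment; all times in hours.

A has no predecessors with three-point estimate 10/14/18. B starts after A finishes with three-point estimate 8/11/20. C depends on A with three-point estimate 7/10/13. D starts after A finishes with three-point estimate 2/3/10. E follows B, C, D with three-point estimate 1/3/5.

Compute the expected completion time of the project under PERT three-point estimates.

te_A = (10 + 4·14 + 18)/6 = 84/6 = 14
te_B = (8 + 4·11 + 20)/6 = 72/6 = 12
te_C = (7 + 4·10 + 13)/6 = 60/6 = 10
te_D = (2 + 4·3 + 10)/6 = 24/6 = 4
te_E = (1 + 4·3 + 5)/6 = 18/6 = 3

Forward pass:
ES_A = 0; EF_A = 14
ES_B = 14; EF_B = 14+12 = 26
ES_C = 14; EF_C = 14+10 = 24
ES_D = 14; EF_D = 14+4 = 18
ES_E = max(EF_B=26, EF_C=24, EF_D=18) = 26; EF_E = 26+3 = 29
Expected project duration μ = 29 hours. Critical path: A → B → E.

29 hours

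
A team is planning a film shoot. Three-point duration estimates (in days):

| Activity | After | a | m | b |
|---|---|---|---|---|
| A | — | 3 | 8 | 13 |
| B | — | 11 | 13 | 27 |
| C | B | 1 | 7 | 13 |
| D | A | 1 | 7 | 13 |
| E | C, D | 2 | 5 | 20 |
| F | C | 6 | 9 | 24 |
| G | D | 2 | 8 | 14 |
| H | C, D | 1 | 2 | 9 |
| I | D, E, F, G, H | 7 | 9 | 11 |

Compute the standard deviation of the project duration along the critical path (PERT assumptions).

te_A = (3 + 4·8 + 13)/6 = 48/6 = 8; σ²_A = ((13−3)/6)² = 2.778
te_B = (11 + 4·13 + 27)/6 = 90/6 = 15; σ²_B = ((27−11)/6)² = 7.111
te_C = (1 + 4·7 + 13)/6 = 42/6 = 7; σ²_C = ((13−1)/6)² = 4.000
te_D = (1 + 4·7 + 13)/6 = 42/6 = 7; σ²_D = ((13−1)/6)² = 4.000
te_E = (2 + 4·5 + 20)/6 = 42/6 = 7; σ²_E = ((20−2)/6)² = 9.000
te_F = (6 + 4·9 + 24)/6 = 66/6 = 11; σ²_F = ((24−6)/6)² = 9.000
te_G = (2 + 4·8 + 14)/6 = 48/6 = 8; σ²_G = ((14−2)/6)² = 4.000
te_H = (1 + 4·2 + 9)/6 = 18/6 = 3; σ²_H = ((9−1)/6)² = 1.778
te_I = (7 + 4·9 + 11)/6 = 54/6 = 9; σ²_I = ((11−7)/6)² = 0.444

Forward pass:
ES_A = 0; EF_A = 8
ES_B = 0; EF_B = 15
ES_C = 15; EF_C = 15+7 = 22
ES_D = 8; EF_D = 8+7 = 15
ES_E = max(EF_C=22, EF_D=15) = 22; EF_E = 22+7 = 29
ES_F = 22; EF_F = 22+11 = 33
ES_G = 15; EF_G = 15+8 = 23
ES_H = max(EF_C=22, EF_D=15) = 22; EF_H = 22+3 = 25
ES_I = max(EF_D=15, EF_E=29, EF_F=33, EF_G=23, EF_H=25) = 33; EF_I = 33+9 = 42
Expected project duration μ = 42 days. Critical path: B → C → F → I.

Variance along critical path = 7.111 + 4.000 + 9.000 + 0.444 = 20.556
σ = √20.556 = 4.534 days

4.53 days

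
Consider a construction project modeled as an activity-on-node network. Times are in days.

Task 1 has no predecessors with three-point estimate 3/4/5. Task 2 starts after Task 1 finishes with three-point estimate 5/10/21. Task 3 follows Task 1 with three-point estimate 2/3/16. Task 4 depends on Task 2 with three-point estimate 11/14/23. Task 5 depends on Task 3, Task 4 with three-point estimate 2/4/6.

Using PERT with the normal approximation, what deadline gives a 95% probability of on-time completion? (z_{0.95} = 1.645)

39.6 days

te_Task 1 = (3 + 4·4 + 5)/6 = 24/6 = 4; σ²_Task 1 = ((5−3)/6)² = 0.111
te_Task 2 = (5 + 4·10 + 21)/6 = 66/6 = 11; σ²_Task 2 = ((21−5)/6)² = 7.111
te_Task 3 = (2 + 4·3 + 16)/6 = 30/6 = 5; σ²_Task 3 = ((16−2)/6)² = 5.444
te_Task 4 = (11 + 4·14 + 23)/6 = 90/6 = 15; σ²_Task 4 = ((23−11)/6)² = 4.000
te_Task 5 = (2 + 4·4 + 6)/6 = 24/6 = 4; σ²_Task 5 = ((6−2)/6)² = 0.444

Forward pass:
ES_Task 1 = 0; EF_Task 1 = 4
ES_Task 2 = 4; EF_Task 2 = 4+11 = 15
ES_Task 3 = 4; EF_Task 3 = 4+5 = 9
ES_Task 4 = 15; EF_Task 4 = 15+15 = 30
ES_Task 5 = max(EF_Task 3=9, EF_Task 4=30) = 30; EF_Task 5 = 30+4 = 34
Expected project duration μ = 34 days. Critical path: Task 1 → Task 2 → Task 4 → Task 5.

Variance along critical path = 0.111 + 7.111 + 4.000 + 0.444 = 11.667; σ = 3.416 days.
D = μ + z·σ = 34 + 1.645·3.416 = 39.6 days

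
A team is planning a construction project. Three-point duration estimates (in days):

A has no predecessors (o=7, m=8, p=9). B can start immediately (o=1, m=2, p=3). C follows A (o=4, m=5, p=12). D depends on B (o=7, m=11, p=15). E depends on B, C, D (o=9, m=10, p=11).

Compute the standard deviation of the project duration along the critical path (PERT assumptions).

te_A = (7 + 4·8 + 9)/6 = 48/6 = 8; σ²_A = ((9−7)/6)² = 0.111
te_B = (1 + 4·2 + 3)/6 = 12/6 = 2; σ²_B = ((3−1)/6)² = 0.111
te_C = (4 + 4·5 + 12)/6 = 36/6 = 6; σ²_C = ((12−4)/6)² = 1.778
te_D = (7 + 4·11 + 15)/6 = 66/6 = 11; σ²_D = ((15−7)/6)² = 1.778
te_E = (9 + 4·10 + 11)/6 = 60/6 = 10; σ²_E = ((11−9)/6)² = 0.111

Forward pass:
ES_A = 0; EF_A = 8
ES_B = 0; EF_B = 2
ES_C = 8; EF_C = 8+6 = 14
ES_D = 2; EF_D = 2+11 = 13
ES_E = max(EF_B=2, EF_C=14, EF_D=13) = 14; EF_E = 14+10 = 24
Expected project duration μ = 24 days. Critical path: A → C → E.

Variance along critical path = 0.111 + 1.778 + 0.111 = 2.000
σ = √2.000 = 1.414 days

1.41 days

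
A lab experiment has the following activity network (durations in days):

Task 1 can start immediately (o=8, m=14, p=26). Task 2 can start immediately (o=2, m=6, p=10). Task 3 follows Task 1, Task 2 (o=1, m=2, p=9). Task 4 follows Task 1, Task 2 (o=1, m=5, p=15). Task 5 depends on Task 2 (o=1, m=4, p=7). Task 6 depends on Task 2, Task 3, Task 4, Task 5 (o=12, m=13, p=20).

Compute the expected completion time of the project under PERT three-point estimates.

35 days

te_Task 1 = (8 + 4·14 + 26)/6 = 90/6 = 15
te_Task 2 = (2 + 4·6 + 10)/6 = 36/6 = 6
te_Task 3 = (1 + 4·2 + 9)/6 = 18/6 = 3
te_Task 4 = (1 + 4·5 + 15)/6 = 36/6 = 6
te_Task 5 = (1 + 4·4 + 7)/6 = 24/6 = 4
te_Task 6 = (12 + 4·13 + 20)/6 = 84/6 = 14

Forward pass:
ES_Task 1 = 0; EF_Task 1 = 15
ES_Task 2 = 0; EF_Task 2 = 6
ES_Task 3 = max(EF_Task 1=15, EF_Task 2=6) = 15; EF_Task 3 = 15+3 = 18
ES_Task 4 = max(EF_Task 1=15, EF_Task 2=6) = 15; EF_Task 4 = 15+6 = 21
ES_Task 5 = 6; EF_Task 5 = 6+4 = 10
ES_Task 6 = max(EF_Task 2=6, EF_Task 3=18, EF_Task 4=21, EF_Task 5=10) = 21; EF_Task 6 = 21+14 = 35
Expected project duration μ = 35 days. Critical path: Task 1 → Task 4 → Task 6.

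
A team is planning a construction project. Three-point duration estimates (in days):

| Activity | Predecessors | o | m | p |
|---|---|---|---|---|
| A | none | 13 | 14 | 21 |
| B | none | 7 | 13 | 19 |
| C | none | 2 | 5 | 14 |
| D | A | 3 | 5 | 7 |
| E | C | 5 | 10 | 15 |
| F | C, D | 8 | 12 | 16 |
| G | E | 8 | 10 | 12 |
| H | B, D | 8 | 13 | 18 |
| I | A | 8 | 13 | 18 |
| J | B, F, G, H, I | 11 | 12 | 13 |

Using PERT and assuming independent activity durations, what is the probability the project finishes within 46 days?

te_A = (13 + 4·14 + 21)/6 = 90/6 = 15; σ²_A = ((21−13)/6)² = 1.778
te_B = (7 + 4·13 + 19)/6 = 78/6 = 13; σ²_B = ((19−7)/6)² = 4.000
te_C = (2 + 4·5 + 14)/6 = 36/6 = 6; σ²_C = ((14−2)/6)² = 4.000
te_D = (3 + 4·5 + 7)/6 = 30/6 = 5; σ²_D = ((7−3)/6)² = 0.444
te_E = (5 + 4·10 + 15)/6 = 60/6 = 10; σ²_E = ((15−5)/6)² = 2.778
te_F = (8 + 4·12 + 16)/6 = 72/6 = 12; σ²_F = ((16−8)/6)² = 1.778
te_G = (8 + 4·10 + 12)/6 = 60/6 = 10; σ²_G = ((12−8)/6)² = 0.444
te_H = (8 + 4·13 + 18)/6 = 78/6 = 13; σ²_H = ((18−8)/6)² = 2.778
te_I = (8 + 4·13 + 18)/6 = 78/6 = 13; σ²_I = ((18−8)/6)² = 2.778
te_J = (11 + 4·12 + 13)/6 = 72/6 = 12; σ²_J = ((13−11)/6)² = 0.111

Forward pass:
ES_A = 0; EF_A = 15
ES_B = 0; EF_B = 13
ES_C = 0; EF_C = 6
ES_D = 15; EF_D = 15+5 = 20
ES_E = 6; EF_E = 6+10 = 16
ES_F = max(EF_C=6, EF_D=20) = 20; EF_F = 20+12 = 32
ES_G = 16; EF_G = 16+10 = 26
ES_H = max(EF_B=13, EF_D=20) = 20; EF_H = 20+13 = 33
ES_I = 15; EF_I = 15+13 = 28
ES_J = max(EF_B=13, EF_F=32, EF_G=26, EF_H=33, EF_I=28) = 33; EF_J = 33+12 = 45
Expected project duration μ = 45 days. Critical path: A → D → H → J.

Variance along critical path = 1.778 + 0.444 + 2.778 + 0.111 = 5.111; σ = √5.111 = 2.261 days.
Z = (46 − 45) / 2.261 = 0.442
P(T ≤ 46) = Φ(0.442) ≈ 0.671

0.671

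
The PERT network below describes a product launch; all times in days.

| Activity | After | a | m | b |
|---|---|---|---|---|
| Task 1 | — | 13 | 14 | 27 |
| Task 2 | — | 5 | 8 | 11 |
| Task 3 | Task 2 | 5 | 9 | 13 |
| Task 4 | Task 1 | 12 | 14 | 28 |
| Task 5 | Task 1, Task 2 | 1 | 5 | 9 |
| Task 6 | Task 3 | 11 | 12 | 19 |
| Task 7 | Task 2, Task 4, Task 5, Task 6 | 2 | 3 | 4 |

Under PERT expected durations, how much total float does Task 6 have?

2 days

te_Task 1 = (13 + 4·14 + 27)/6 = 96/6 = 16
te_Task 2 = (5 + 4·8 + 11)/6 = 48/6 = 8
te_Task 3 = (5 + 4·9 + 13)/6 = 54/6 = 9
te_Task 4 = (12 + 4·14 + 28)/6 = 96/6 = 16
te_Task 5 = (1 + 4·5 + 9)/6 = 30/6 = 5
te_Task 6 = (11 + 4·12 + 19)/6 = 78/6 = 13
te_Task 7 = (2 + 4·3 + 4)/6 = 18/6 = 3

Forward pass:
ES_Task 1 = 0; EF_Task 1 = 16
ES_Task 2 = 0; EF_Task 2 = 8
ES_Task 3 = 8; EF_Task 3 = 8+9 = 17
ES_Task 4 = 16; EF_Task 4 = 16+16 = 32
ES_Task 5 = max(EF_Task 1=16, EF_Task 2=8) = 16; EF_Task 5 = 16+5 = 21
ES_Task 6 = 17; EF_Task 6 = 17+13 = 30
ES_Task 7 = max(EF_Task 2=8, EF_Task 4=32, EF_Task 5=21, EF_Task 6=30) = 32; EF_Task 7 = 32+3 = 35
Expected project duration μ = 35 days. Critical path: Task 1 → Task 4 → Task 7.

Backward pass:
LF_Task 7 = 35; LS_Task 7 = 35−3 = 32
LF_Task 6 = LS_Task 7 = 32; LS_Task 6 = 32−13 = 19
LF_Task 5 = LS_Task 7 = 32; LS_Task 5 = 32−5 = 27
LF_Task 4 = LS_Task 7 = 32; LS_Task 4 = 32−16 = 16
LF_Task 3 = LS_Task 6 = 19; LS_Task 3 = 19−9 = 10
LF_Task 2 = min(LS_Task 3=10, LS_Task 5=27, LS_Task 7=32) = 10; LS_Task 2 = 10−8 = 2
LF_Task 1 = min(LS_Task 4=16, LS_Task 5=27) = 16; LS_Task 1 = 16−16 = 0
Slack_Task 6 = LS_Task 6 − ES_Task 6 = 19 − 17 = 2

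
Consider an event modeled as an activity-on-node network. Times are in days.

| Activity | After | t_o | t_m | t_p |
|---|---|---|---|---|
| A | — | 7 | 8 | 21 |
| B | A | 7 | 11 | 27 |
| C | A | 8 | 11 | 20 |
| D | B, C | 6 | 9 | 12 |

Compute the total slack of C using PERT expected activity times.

1 days

te_A = (7 + 4·8 + 21)/6 = 60/6 = 10
te_B = (7 + 4·11 + 27)/6 = 78/6 = 13
te_C = (8 + 4·11 + 20)/6 = 72/6 = 12
te_D = (6 + 4·9 + 12)/6 = 54/6 = 9

Forward pass:
ES_A = 0; EF_A = 10
ES_B = 10; EF_B = 10+13 = 23
ES_C = 10; EF_C = 10+12 = 22
ES_D = max(EF_B=23, EF_C=22) = 23; EF_D = 23+9 = 32
Expected project duration μ = 32 days. Critical path: A → B → D.

Backward pass:
LF_D = 32; LS_D = 32−9 = 23
LF_C = LS_D = 23; LS_C = 23−12 = 11
LF_B = LS_D = 23; LS_B = 23−13 = 10
LF_A = min(LS_B=10, LS_C=11) = 10; LS_A = 10−10 = 0
Slack_C = LS_C − ES_C = 11 − 10 = 1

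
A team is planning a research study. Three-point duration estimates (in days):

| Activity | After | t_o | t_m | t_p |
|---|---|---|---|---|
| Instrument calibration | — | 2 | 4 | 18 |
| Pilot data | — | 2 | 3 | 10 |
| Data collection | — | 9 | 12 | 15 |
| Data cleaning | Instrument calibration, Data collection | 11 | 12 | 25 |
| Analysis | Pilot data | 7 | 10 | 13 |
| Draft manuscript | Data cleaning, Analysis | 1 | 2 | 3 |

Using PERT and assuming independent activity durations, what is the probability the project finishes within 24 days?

0.059

te_Instrument calibration = (2 + 4·4 + 18)/6 = 36/6 = 6; σ²_Instrument calibration = ((18−2)/6)² = 7.111
te_Pilot data = (2 + 4·3 + 10)/6 = 24/6 = 4; σ²_Pilot data = ((10−2)/6)² = 1.778
te_Data collection = (9 + 4·12 + 15)/6 = 72/6 = 12; σ²_Data collection = ((15−9)/6)² = 1.000
te_Data cleaning = (11 + 4·12 + 25)/6 = 84/6 = 14; σ²_Data cleaning = ((25−11)/6)² = 5.444
te_Analysis = (7 + 4·10 + 13)/6 = 60/6 = 10; σ²_Analysis = ((13−7)/6)² = 1.000
te_Draft manuscript = (1 + 4·2 + 3)/6 = 12/6 = 2; σ²_Draft manuscript = ((3−1)/6)² = 0.111

Forward pass:
ES_Instrument calibration = 0; EF_Instrument calibration = 6
ES_Pilot data = 0; EF_Pilot data = 4
ES_Data collection = 0; EF_Data collection = 12
ES_Data cleaning = max(EF_Instrument calibration=6, EF_Data collection=12) = 12; EF_Data cleaning = 12+14 = 26
ES_Analysis = 4; EF_Analysis = 4+10 = 14
ES_Draft manuscript = max(EF_Data cleaning=26, EF_Analysis=14) = 26; EF_Draft manuscript = 26+2 = 28
Expected project duration μ = 28 days. Critical path: Data collection → Data cleaning → Draft manuscript.

Variance along critical path = 1.000 + 5.444 + 0.111 = 6.556; σ = √6.556 = 2.560 days.
Z = (24 − 28) / 2.560 = -1.562
P(T ≤ 24) = Φ(-1.562) ≈ 0.059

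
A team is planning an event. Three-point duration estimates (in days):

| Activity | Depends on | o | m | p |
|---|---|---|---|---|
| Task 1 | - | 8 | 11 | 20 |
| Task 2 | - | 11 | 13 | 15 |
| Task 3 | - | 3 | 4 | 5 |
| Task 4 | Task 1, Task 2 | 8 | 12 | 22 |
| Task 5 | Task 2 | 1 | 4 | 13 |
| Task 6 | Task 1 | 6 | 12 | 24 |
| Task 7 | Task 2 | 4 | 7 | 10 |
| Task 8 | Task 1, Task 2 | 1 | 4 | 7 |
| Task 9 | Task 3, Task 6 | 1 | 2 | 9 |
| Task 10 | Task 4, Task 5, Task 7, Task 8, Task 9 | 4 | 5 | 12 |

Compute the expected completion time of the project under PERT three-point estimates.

34 days

te_Task 1 = (8 + 4·11 + 20)/6 = 72/6 = 12
te_Task 2 = (11 + 4·13 + 15)/6 = 78/6 = 13
te_Task 3 = (3 + 4·4 + 5)/6 = 24/6 = 4
te_Task 4 = (8 + 4·12 + 22)/6 = 78/6 = 13
te_Task 5 = (1 + 4·4 + 13)/6 = 30/6 = 5
te_Task 6 = (6 + 4·12 + 24)/6 = 78/6 = 13
te_Task 7 = (4 + 4·7 + 10)/6 = 42/6 = 7
te_Task 8 = (1 + 4·4 + 7)/6 = 24/6 = 4
te_Task 9 = (1 + 4·2 + 9)/6 = 18/6 = 3
te_Task 10 = (4 + 4·5 + 12)/6 = 36/6 = 6

Forward pass:
ES_Task 1 = 0; EF_Task 1 = 12
ES_Task 2 = 0; EF_Task 2 = 13
ES_Task 3 = 0; EF_Task 3 = 4
ES_Task 4 = max(EF_Task 1=12, EF_Task 2=13) = 13; EF_Task 4 = 13+13 = 26
ES_Task 5 = 13; EF_Task 5 = 13+5 = 18
ES_Task 6 = 12; EF_Task 6 = 12+13 = 25
ES_Task 7 = 13; EF_Task 7 = 13+7 = 20
ES_Task 8 = max(EF_Task 1=12, EF_Task 2=13) = 13; EF_Task 8 = 13+4 = 17
ES_Task 9 = max(EF_Task 3=4, EF_Task 6=25) = 25; EF_Task 9 = 25+3 = 28
ES_Task 10 = max(EF_Task 4=26, EF_Task 5=18, EF_Task 7=20, EF_Task 8=17, EF_Task 9=28) = 28; EF_Task 10 = 28+6 = 34
Expected project duration μ = 34 days. Critical path: Task 1 → Task 6 → Task 9 → Task 10.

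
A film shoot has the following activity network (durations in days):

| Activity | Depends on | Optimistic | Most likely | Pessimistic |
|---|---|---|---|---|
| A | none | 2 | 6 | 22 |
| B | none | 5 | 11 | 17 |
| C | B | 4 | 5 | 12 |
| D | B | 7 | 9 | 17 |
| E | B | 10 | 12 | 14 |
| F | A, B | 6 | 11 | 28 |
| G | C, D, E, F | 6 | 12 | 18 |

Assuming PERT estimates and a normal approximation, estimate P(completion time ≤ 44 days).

te_A = (2 + 4·6 + 22)/6 = 48/6 = 8; σ²_A = ((22−2)/6)² = 11.111
te_B = (5 + 4·11 + 17)/6 = 66/6 = 11; σ²_B = ((17−5)/6)² = 4.000
te_C = (4 + 4·5 + 12)/6 = 36/6 = 6; σ²_C = ((12−4)/6)² = 1.778
te_D = (7 + 4·9 + 17)/6 = 60/6 = 10; σ²_D = ((17−7)/6)² = 2.778
te_E = (10 + 4·12 + 14)/6 = 72/6 = 12; σ²_E = ((14−10)/6)² = 0.444
te_F = (6 + 4·11 + 28)/6 = 78/6 = 13; σ²_F = ((28−6)/6)² = 13.444
te_G = (6 + 4·12 + 18)/6 = 72/6 = 12; σ²_G = ((18−6)/6)² = 4.000

Forward pass:
ES_A = 0; EF_A = 8
ES_B = 0; EF_B = 11
ES_C = 11; EF_C = 11+6 = 17
ES_D = 11; EF_D = 11+10 = 21
ES_E = 11; EF_E = 11+12 = 23
ES_F = max(EF_A=8, EF_B=11) = 11; EF_F = 11+13 = 24
ES_G = max(EF_C=17, EF_D=21, EF_E=23, EF_F=24) = 24; EF_G = 24+12 = 36
Expected project duration μ = 36 days. Critical path: B → F → G.

Variance along critical path = 4.000 + 13.444 + 4.000 = 21.444; σ = √21.444 = 4.631 days.
Z = (44 − 36) / 4.631 = 1.728
P(T ≤ 44) = Φ(1.728) ≈ 0.958

0.958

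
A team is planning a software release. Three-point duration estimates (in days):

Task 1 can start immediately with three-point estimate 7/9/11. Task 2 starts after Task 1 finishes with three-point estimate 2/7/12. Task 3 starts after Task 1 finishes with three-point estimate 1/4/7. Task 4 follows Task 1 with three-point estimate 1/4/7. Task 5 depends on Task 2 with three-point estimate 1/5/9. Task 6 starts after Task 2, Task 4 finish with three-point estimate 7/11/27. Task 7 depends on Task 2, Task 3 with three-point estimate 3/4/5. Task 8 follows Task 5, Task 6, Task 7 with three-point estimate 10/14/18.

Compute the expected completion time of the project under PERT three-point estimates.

te_Task 1 = (7 + 4·9 + 11)/6 = 54/6 = 9
te_Task 2 = (2 + 4·7 + 12)/6 = 42/6 = 7
te_Task 3 = (1 + 4·4 + 7)/6 = 24/6 = 4
te_Task 4 = (1 + 4·4 + 7)/6 = 24/6 = 4
te_Task 5 = (1 + 4·5 + 9)/6 = 30/6 = 5
te_Task 6 = (7 + 4·11 + 27)/6 = 78/6 = 13
te_Task 7 = (3 + 4·4 + 5)/6 = 24/6 = 4
te_Task 8 = (10 + 4·14 + 18)/6 = 84/6 = 14

Forward pass:
ES_Task 1 = 0; EF_Task 1 = 9
ES_Task 2 = 9; EF_Task 2 = 9+7 = 16
ES_Task 3 = 9; EF_Task 3 = 9+4 = 13
ES_Task 4 = 9; EF_Task 4 = 9+4 = 13
ES_Task 5 = 16; EF_Task 5 = 16+5 = 21
ES_Task 6 = max(EF_Task 2=16, EF_Task 4=13) = 16; EF_Task 6 = 16+13 = 29
ES_Task 7 = max(EF_Task 2=16, EF_Task 3=13) = 16; EF_Task 7 = 16+4 = 20
ES_Task 8 = max(EF_Task 5=21, EF_Task 6=29, EF_Task 7=20) = 29; EF_Task 8 = 29+14 = 43
Expected project duration μ = 43 days. Critical path: Task 1 → Task 2 → Task 6 → Task 8.

43 days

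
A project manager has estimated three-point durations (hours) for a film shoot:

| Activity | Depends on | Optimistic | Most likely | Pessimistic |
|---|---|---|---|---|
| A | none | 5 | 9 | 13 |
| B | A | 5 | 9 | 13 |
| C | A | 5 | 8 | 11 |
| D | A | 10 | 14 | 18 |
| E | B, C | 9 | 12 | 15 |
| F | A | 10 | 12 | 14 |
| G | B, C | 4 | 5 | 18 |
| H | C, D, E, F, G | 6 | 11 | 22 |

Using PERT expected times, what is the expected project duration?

42 hours

te_A = (5 + 4·9 + 13)/6 = 54/6 = 9
te_B = (5 + 4·9 + 13)/6 = 54/6 = 9
te_C = (5 + 4·8 + 11)/6 = 48/6 = 8
te_D = (10 + 4·14 + 18)/6 = 84/6 = 14
te_E = (9 + 4·12 + 15)/6 = 72/6 = 12
te_F = (10 + 4·12 + 14)/6 = 72/6 = 12
te_G = (4 + 4·5 + 18)/6 = 42/6 = 7
te_H = (6 + 4·11 + 22)/6 = 72/6 = 12

Forward pass:
ES_A = 0; EF_A = 9
ES_B = 9; EF_B = 9+9 = 18
ES_C = 9; EF_C = 9+8 = 17
ES_D = 9; EF_D = 9+14 = 23
ES_E = max(EF_B=18, EF_C=17) = 18; EF_E = 18+12 = 30
ES_F = 9; EF_F = 9+12 = 21
ES_G = max(EF_B=18, EF_C=17) = 18; EF_G = 18+7 = 25
ES_H = max(EF_C=17, EF_D=23, EF_E=30, EF_F=21, EF_G=25) = 30; EF_H = 30+12 = 42
Expected project duration μ = 42 hours. Critical path: A → B → E → H.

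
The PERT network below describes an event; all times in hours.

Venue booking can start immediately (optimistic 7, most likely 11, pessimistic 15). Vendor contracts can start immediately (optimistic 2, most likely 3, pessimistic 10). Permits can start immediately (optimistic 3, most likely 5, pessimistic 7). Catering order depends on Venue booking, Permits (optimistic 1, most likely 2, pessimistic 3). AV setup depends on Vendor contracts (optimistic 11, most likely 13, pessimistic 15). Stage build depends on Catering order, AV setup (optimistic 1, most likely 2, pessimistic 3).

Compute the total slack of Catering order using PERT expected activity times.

te_Venue booking = (7 + 4·11 + 15)/6 = 66/6 = 11
te_Vendor contracts = (2 + 4·3 + 10)/6 = 24/6 = 4
te_Permits = (3 + 4·5 + 7)/6 = 30/6 = 5
te_Catering order = (1 + 4·2 + 3)/6 = 12/6 = 2
te_AV setup = (11 + 4·13 + 15)/6 = 78/6 = 13
te_Stage build = (1 + 4·2 + 3)/6 = 12/6 = 2

Forward pass:
ES_Venue booking = 0; EF_Venue booking = 11
ES_Vendor contracts = 0; EF_Vendor contracts = 4
ES_Permits = 0; EF_Permits = 5
ES_Catering order = max(EF_Venue booking=11, EF_Permits=5) = 11; EF_Catering order = 11+2 = 13
ES_AV setup = 4; EF_AV setup = 4+13 = 17
ES_Stage build = max(EF_Catering order=13, EF_AV setup=17) = 17; EF_Stage build = 17+2 = 19
Expected project duration μ = 19 hours. Critical path: Vendor contracts → AV setup → Stage build.

Backward pass:
LF_Stage build = 19; LS_Stage build = 19−2 = 17
LF_AV setup = LS_Stage build = 17; LS_AV setup = 17−13 = 4
LF_Catering order = LS_Stage build = 17; LS_Catering order = 17−2 = 15
LF_Permits = LS_Catering order = 15; LS_Permits = 15−5 = 10
LF_Vendor contracts = LS_AV setup = 4; LS_Vendor contracts = 4−4 = 0
LF_Venue booking = LS_Catering order = 15; LS_Venue booking = 15−11 = 4
Slack_Catering order = LS_Catering order − ES_Catering order = 15 − 11 = 4

4 hours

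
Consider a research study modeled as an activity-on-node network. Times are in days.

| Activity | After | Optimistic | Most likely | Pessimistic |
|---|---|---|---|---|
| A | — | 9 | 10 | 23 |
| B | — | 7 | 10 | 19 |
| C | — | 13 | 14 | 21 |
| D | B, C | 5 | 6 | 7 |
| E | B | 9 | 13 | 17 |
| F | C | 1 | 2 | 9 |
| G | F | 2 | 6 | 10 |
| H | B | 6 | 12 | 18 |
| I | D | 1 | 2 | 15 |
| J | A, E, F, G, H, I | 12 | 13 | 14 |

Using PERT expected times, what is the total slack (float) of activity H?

2 days

te_A = (9 + 4·10 + 23)/6 = 72/6 = 12
te_B = (7 + 4·10 + 19)/6 = 66/6 = 11
te_C = (13 + 4·14 + 21)/6 = 90/6 = 15
te_D = (5 + 4·6 + 7)/6 = 36/6 = 6
te_E = (9 + 4·13 + 17)/6 = 78/6 = 13
te_F = (1 + 4·2 + 9)/6 = 18/6 = 3
te_G = (2 + 4·6 + 10)/6 = 36/6 = 6
te_H = (6 + 4·12 + 18)/6 = 72/6 = 12
te_I = (1 + 4·2 + 15)/6 = 24/6 = 4
te_J = (12 + 4·13 + 14)/6 = 78/6 = 13

Forward pass:
ES_A = 0; EF_A = 12
ES_B = 0; EF_B = 11
ES_C = 0; EF_C = 15
ES_D = max(EF_B=11, EF_C=15) = 15; EF_D = 15+6 = 21
ES_E = 11; EF_E = 11+13 = 24
ES_F = 15; EF_F = 15+3 = 18
ES_G = 18; EF_G = 18+6 = 24
ES_H = 11; EF_H = 11+12 = 23
ES_I = 21; EF_I = 21+4 = 25
ES_J = max(EF_A=12, EF_E=24, EF_F=18, EF_G=24, EF_H=23, EF_I=25) = 25; EF_J = 25+13 = 38
Expected project duration μ = 38 days. Critical path: C → D → I → J.

Backward pass:
LF_J = 38; LS_J = 38−13 = 25
LF_I = LS_J = 25; LS_I = 25−4 = 21
LF_H = LS_J = 25; LS_H = 25−12 = 13
LF_G = LS_J = 25; LS_G = 25−6 = 19
LF_F = min(LS_G=19, LS_J=25) = 19; LS_F = 19−3 = 16
LF_E = LS_J = 25; LS_E = 25−13 = 12
LF_D = LS_I = 21; LS_D = 21−6 = 15
LF_C = min(LS_D=15, LS_F=16) = 15; LS_C = 15−15 = 0
LF_B = min(LS_D=15, LS_E=12, LS_H=13) = 12; LS_B = 12−11 = 1
LF_A = LS_J = 25; LS_A = 25−12 = 13
Slack_H = LS_H − ES_H = 13 − 11 = 2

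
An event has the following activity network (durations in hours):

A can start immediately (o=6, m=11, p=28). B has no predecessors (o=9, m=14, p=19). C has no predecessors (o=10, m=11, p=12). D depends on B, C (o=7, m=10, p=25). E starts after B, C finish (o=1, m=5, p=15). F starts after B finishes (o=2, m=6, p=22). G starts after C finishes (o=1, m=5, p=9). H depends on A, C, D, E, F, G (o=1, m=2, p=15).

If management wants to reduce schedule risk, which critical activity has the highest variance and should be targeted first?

te_A = (6 + 4·11 + 28)/6 = 78/6 = 13; σ²_A = ((28−6)/6)² = 13.444
te_B = (9 + 4·14 + 19)/6 = 84/6 = 14; σ²_B = ((19−9)/6)² = 2.778
te_C = (10 + 4·11 + 12)/6 = 66/6 = 11; σ²_C = ((12−10)/6)² = 0.111
te_D = (7 + 4·10 + 25)/6 = 72/6 = 12; σ²_D = ((25−7)/6)² = 9.000
te_E = (1 + 4·5 + 15)/6 = 36/6 = 6; σ²_E = ((15−1)/6)² = 5.444
te_F = (2 + 4·6 + 22)/6 = 48/6 = 8; σ²_F = ((22−2)/6)² = 11.111
te_G = (1 + 4·5 + 9)/6 = 30/6 = 5; σ²_G = ((9−1)/6)² = 1.778
te_H = (1 + 4·2 + 15)/6 = 24/6 = 4; σ²_H = ((15−1)/6)² = 5.444

Forward pass:
ES_A = 0; EF_A = 13
ES_B = 0; EF_B = 14
ES_C = 0; EF_C = 11
ES_D = max(EF_B=14, EF_C=11) = 14; EF_D = 14+12 = 26
ES_E = max(EF_B=14, EF_C=11) = 14; EF_E = 14+6 = 20
ES_F = 14; EF_F = 14+8 = 22
ES_G = 11; EF_G = 11+5 = 16
ES_H = max(EF_A=13, EF_C=11, EF_D=26, EF_E=20, EF_F=22, EF_G=16) = 26; EF_H = 26+4 = 30
Expected project duration μ = 30 hours. Critical path: B → D → H.

Variances on critical path: σ²_B=2.778, σ²_D=9.000, σ²_H=5.444.
Largest is σ²_D = 9.000.

D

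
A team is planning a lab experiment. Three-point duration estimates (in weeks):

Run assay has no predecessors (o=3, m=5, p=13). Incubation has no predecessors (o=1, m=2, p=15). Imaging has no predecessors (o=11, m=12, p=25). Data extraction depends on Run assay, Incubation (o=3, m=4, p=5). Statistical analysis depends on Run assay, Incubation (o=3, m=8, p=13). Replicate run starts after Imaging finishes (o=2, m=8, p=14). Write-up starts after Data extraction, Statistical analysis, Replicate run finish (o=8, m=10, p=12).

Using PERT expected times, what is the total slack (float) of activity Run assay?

te_Run assay = (3 + 4·5 + 13)/6 = 36/6 = 6
te_Incubation = (1 + 4·2 + 15)/6 = 24/6 = 4
te_Imaging = (11 + 4·12 + 25)/6 = 84/6 = 14
te_Data extraction = (3 + 4·4 + 5)/6 = 24/6 = 4
te_Statistical analysis = (3 + 4·8 + 13)/6 = 48/6 = 8
te_Replicate run = (2 + 4·8 + 14)/6 = 48/6 = 8
te_Write-up = (8 + 4·10 + 12)/6 = 60/6 = 10

Forward pass:
ES_Run assay = 0; EF_Run assay = 6
ES_Incubation = 0; EF_Incubation = 4
ES_Imaging = 0; EF_Imaging = 14
ES_Data extraction = max(EF_Run assay=6, EF_Incubation=4) = 6; EF_Data extraction = 6+4 = 10
ES_Statistical analysis = max(EF_Run assay=6, EF_Incubation=4) = 6; EF_Statistical analysis = 6+8 = 14
ES_Replicate run = 14; EF_Replicate run = 14+8 = 22
ES_Write-up = max(EF_Data extraction=10, EF_Statistical analysis=14, EF_Replicate run=22) = 22; EF_Write-up = 22+10 = 32
Expected project duration μ = 32 weeks. Critical path: Imaging → Replicate run → Write-up.

Backward pass:
LF_Write-up = 32; LS_Write-up = 32−10 = 22
LF_Replicate run = LS_Write-up = 22; LS_Replicate run = 22−8 = 14
LF_Statistical analysis = LS_Write-up = 22; LS_Statistical analysis = 22−8 = 14
LF_Data extraction = LS_Write-up = 22; LS_Data extraction = 22−4 = 18
LF_Imaging = LS_Replicate run = 14; LS_Imaging = 14−14 = 0
LF_Incubation = min(LS_Data extraction=18, LS_Statistical analysis=14) = 14; LS_Incubation = 14−4 = 10
LF_Run assay = min(LS_Data extraction=18, LS_Statistical analysis=14) = 14; LS_Run assay = 14−6 = 8
Slack_Run assay = LS_Run assay − ES_Run assay = 8 − 0 = 8

8 weeks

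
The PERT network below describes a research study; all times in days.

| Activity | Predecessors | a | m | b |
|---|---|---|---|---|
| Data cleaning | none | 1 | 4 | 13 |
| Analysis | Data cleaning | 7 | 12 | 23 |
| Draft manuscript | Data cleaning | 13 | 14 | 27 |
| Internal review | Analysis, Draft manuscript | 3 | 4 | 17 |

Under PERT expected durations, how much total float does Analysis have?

te_Data cleaning = (1 + 4·4 + 13)/6 = 30/6 = 5
te_Analysis = (7 + 4·12 + 23)/6 = 78/6 = 13
te_Draft manuscript = (13 + 4·14 + 27)/6 = 96/6 = 16
te_Internal review = (3 + 4·4 + 17)/6 = 36/6 = 6

Forward pass:
ES_Data cleaning = 0; EF_Data cleaning = 5
ES_Analysis = 5; EF_Analysis = 5+13 = 18
ES_Draft manuscript = 5; EF_Draft manuscript = 5+16 = 21
ES_Internal review = max(EF_Analysis=18, EF_Draft manuscript=21) = 21; EF_Internal review = 21+6 = 27
Expected project duration μ = 27 days. Critical path: Data cleaning → Draft manuscript → Internal review.

Backward pass:
LF_Internal review = 27; LS_Internal review = 27−6 = 21
LF_Draft manuscript = LS_Internal review = 21; LS_Draft manuscript = 21−16 = 5
LF_Analysis = LS_Internal review = 21; LS_Analysis = 21−13 = 8
LF_Data cleaning = min(LS_Analysis=8, LS_Draft manuscript=5) = 5; LS_Data cleaning = 5−5 = 0
Slack_Analysis = LS_Analysis − ES_Analysis = 8 − 5 = 3

3 days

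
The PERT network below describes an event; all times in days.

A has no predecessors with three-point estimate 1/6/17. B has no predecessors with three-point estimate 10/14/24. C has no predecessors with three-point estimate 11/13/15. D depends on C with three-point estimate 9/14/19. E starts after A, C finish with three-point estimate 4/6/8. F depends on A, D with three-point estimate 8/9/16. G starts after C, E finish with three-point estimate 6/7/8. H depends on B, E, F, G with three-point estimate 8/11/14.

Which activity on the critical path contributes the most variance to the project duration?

D

te_A = (1 + 4·6 + 17)/6 = 42/6 = 7; σ²_A = ((17−1)/6)² = 7.111
te_B = (10 + 4·14 + 24)/6 = 90/6 = 15; σ²_B = ((24−10)/6)² = 5.444
te_C = (11 + 4·13 + 15)/6 = 78/6 = 13; σ²_C = ((15−11)/6)² = 0.444
te_D = (9 + 4·14 + 19)/6 = 84/6 = 14; σ²_D = ((19−9)/6)² = 2.778
te_E = (4 + 4·6 + 8)/6 = 36/6 = 6; σ²_E = ((8−4)/6)² = 0.444
te_F = (8 + 4·9 + 16)/6 = 60/6 = 10; σ²_F = ((16−8)/6)² = 1.778
te_G = (6 + 4·7 + 8)/6 = 42/6 = 7; σ²_G = ((8−6)/6)² = 0.111
te_H = (8 + 4·11 + 14)/6 = 66/6 = 11; σ²_H = ((14−8)/6)² = 1.000

Forward pass:
ES_A = 0; EF_A = 7
ES_B = 0; EF_B = 15
ES_C = 0; EF_C = 13
ES_D = 13; EF_D = 13+14 = 27
ES_E = max(EF_A=7, EF_C=13) = 13; EF_E = 13+6 = 19
ES_F = max(EF_A=7, EF_D=27) = 27; EF_F = 27+10 = 37
ES_G = max(EF_C=13, EF_E=19) = 19; EF_G = 19+7 = 26
ES_H = max(EF_B=15, EF_E=19, EF_F=37, EF_G=26) = 37; EF_H = 37+11 = 48
Expected project duration μ = 48 days. Critical path: C → D → F → H.

Variances on critical path: σ²_C=0.444, σ²_D=2.778, σ²_F=1.778, σ²_H=1.000.
Largest is σ²_D = 2.778.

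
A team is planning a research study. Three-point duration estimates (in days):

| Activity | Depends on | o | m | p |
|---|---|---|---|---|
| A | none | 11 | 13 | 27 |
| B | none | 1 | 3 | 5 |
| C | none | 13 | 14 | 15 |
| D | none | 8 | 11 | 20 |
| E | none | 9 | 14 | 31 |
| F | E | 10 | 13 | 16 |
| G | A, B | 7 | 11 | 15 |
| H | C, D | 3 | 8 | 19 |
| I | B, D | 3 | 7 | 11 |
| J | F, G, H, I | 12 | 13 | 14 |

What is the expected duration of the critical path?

42 days

te_A = (11 + 4·13 + 27)/6 = 90/6 = 15
te_B = (1 + 4·3 + 5)/6 = 18/6 = 3
te_C = (13 + 4·14 + 15)/6 = 84/6 = 14
te_D = (8 + 4·11 + 20)/6 = 72/6 = 12
te_E = (9 + 4·14 + 31)/6 = 96/6 = 16
te_F = (10 + 4·13 + 16)/6 = 78/6 = 13
te_G = (7 + 4·11 + 15)/6 = 66/6 = 11
te_H = (3 + 4·8 + 19)/6 = 54/6 = 9
te_I = (3 + 4·7 + 11)/6 = 42/6 = 7
te_J = (12 + 4·13 + 14)/6 = 78/6 = 13

Forward pass:
ES_A = 0; EF_A = 15
ES_B = 0; EF_B = 3
ES_C = 0; EF_C = 14
ES_D = 0; EF_D = 12
ES_E = 0; EF_E = 16
ES_F = 16; EF_F = 16+13 = 29
ES_G = max(EF_A=15, EF_B=3) = 15; EF_G = 15+11 = 26
ES_H = max(EF_C=14, EF_D=12) = 14; EF_H = 14+9 = 23
ES_I = max(EF_B=3, EF_D=12) = 12; EF_I = 12+7 = 19
ES_J = max(EF_F=29, EF_G=26, EF_H=23, EF_I=19) = 29; EF_J = 29+13 = 42
Expected project duration μ = 42 days. Critical path: E → F → J.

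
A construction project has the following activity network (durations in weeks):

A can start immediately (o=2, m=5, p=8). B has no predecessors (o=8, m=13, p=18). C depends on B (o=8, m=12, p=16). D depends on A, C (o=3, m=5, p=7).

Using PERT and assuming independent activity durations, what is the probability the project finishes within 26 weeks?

0.037

te_A = (2 + 4·5 + 8)/6 = 30/6 = 5; σ²_A = ((8−2)/6)² = 1.000
te_B = (8 + 4·13 + 18)/6 = 78/6 = 13; σ²_B = ((18−8)/6)² = 2.778
te_C = (8 + 4·12 + 16)/6 = 72/6 = 12; σ²_C = ((16−8)/6)² = 1.778
te_D = (3 + 4·5 + 7)/6 = 30/6 = 5; σ²_D = ((7−3)/6)² = 0.444

Forward pass:
ES_A = 0; EF_A = 5
ES_B = 0; EF_B = 13
ES_C = 13; EF_C = 13+12 = 25
ES_D = max(EF_A=5, EF_C=25) = 25; EF_D = 25+5 = 30
Expected project duration μ = 30 weeks. Critical path: B → C → D.

Variance along critical path = 2.778 + 1.778 + 0.444 = 5.000; σ = √5.000 = 2.236 weeks.
Z = (26 − 30) / 2.236 = -1.789
P(T ≤ 26) = Φ(-1.789) ≈ 0.037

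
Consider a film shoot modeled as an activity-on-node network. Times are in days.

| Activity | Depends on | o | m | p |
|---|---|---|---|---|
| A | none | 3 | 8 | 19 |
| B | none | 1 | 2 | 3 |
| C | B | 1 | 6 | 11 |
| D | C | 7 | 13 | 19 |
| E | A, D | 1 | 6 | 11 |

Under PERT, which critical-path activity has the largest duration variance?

te_A = (3 + 4·8 + 19)/6 = 54/6 = 9; σ²_A = ((19−3)/6)² = 7.111
te_B = (1 + 4·2 + 3)/6 = 12/6 = 2; σ²_B = ((3−1)/6)² = 0.111
te_C = (1 + 4·6 + 11)/6 = 36/6 = 6; σ²_C = ((11−1)/6)² = 2.778
te_D = (7 + 4·13 + 19)/6 = 78/6 = 13; σ²_D = ((19−7)/6)² = 4.000
te_E = (1 + 4·6 + 11)/6 = 36/6 = 6; σ²_E = ((11−1)/6)² = 2.778

Forward pass:
ES_A = 0; EF_A = 9
ES_B = 0; EF_B = 2
ES_C = 2; EF_C = 2+6 = 8
ES_D = 8; EF_D = 8+13 = 21
ES_E = max(EF_A=9, EF_D=21) = 21; EF_E = 21+6 = 27
Expected project duration μ = 27 days. Critical path: B → C → D → E.

Variances on critical path: σ²_B=0.111, σ²_C=2.778, σ²_D=4.000, σ²_E=2.778.
Largest is σ²_D = 4.000.

D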